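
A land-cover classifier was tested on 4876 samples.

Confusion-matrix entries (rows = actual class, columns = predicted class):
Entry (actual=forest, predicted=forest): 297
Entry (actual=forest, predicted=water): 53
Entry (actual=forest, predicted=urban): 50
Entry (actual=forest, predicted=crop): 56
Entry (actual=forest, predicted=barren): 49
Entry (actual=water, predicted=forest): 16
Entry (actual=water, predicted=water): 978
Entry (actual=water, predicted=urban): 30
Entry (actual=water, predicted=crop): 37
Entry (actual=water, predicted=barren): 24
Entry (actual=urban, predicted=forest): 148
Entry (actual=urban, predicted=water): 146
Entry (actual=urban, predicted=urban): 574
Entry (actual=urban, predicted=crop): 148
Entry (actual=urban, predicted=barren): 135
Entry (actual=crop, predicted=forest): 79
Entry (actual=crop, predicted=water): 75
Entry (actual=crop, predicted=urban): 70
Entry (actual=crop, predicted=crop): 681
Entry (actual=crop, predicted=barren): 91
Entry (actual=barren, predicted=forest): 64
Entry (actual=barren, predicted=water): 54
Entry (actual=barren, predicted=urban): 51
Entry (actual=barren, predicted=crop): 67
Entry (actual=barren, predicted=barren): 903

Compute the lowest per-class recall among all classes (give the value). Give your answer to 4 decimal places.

Per-class recall (TP/(TP+FN)):
  forest: TP=297, FN=53+50+56+49=208 → 297/505 = 0.58812
  water: TP=978, FN=16+30+37+24=107 → 978/1085 = 0.90138
  urban: TP=574, FN=148+146+148+135=577 → 574/1151 = 0.49870
  crop: TP=681, FN=79+75+70+91=315 → 681/996 = 0.68373
  barren: TP=903, FN=64+54+51+67=236 → 903/1139 = 0.79280
Lowest is class 'urban' with recall = 0.4987.

0.4987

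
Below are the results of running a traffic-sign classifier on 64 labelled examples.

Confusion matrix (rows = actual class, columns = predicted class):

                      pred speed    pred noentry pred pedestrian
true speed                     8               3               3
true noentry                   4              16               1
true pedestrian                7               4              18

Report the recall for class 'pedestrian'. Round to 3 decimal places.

Treat 'pedestrian' as positive and all other classes as negative.
recall = TP/(TP+FN).
pedestrian: TP=18, FN=7+4=11 → 18/29 = 0.6207

0.621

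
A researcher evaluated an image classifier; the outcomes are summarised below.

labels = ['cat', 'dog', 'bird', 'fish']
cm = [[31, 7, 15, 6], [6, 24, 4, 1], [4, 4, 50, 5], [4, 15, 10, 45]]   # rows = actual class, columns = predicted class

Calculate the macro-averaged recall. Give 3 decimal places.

Per-class recall (TP/(TP+FN)):
  cat: TP=31, FN=7+15+6=28 → 31/59 = 0.5254
  dog: TP=24, FN=6+4+1=11 → 24/35 = 0.6857
  bird: TP=50, FN=4+4+5=13 → 50/63 = 0.7937
  fish: TP=45, FN=4+15+10=29 → 45/74 = 0.6081
Macro-recall = mean = (0.5254 + 0.6857 + 0.7937 + 0.6081) / 4 = 0.653

0.653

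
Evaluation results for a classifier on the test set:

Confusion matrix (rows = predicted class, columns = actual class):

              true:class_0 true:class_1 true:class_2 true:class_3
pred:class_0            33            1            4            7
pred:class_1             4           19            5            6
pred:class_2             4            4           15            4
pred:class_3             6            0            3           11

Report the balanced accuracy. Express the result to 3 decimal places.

0.611

Balanced accuracy = mean of per-class recall.
  class_0: recall = 33/47 = 0.7021
  class_1: recall = 19/24 = 0.7917
  class_2: recall = 15/27 = 0.5556
  class_3: recall = 11/28 = 0.3929
Mean = (0.7021 + 0.7917 + 0.5556 + 0.3929) / 4 = 0.611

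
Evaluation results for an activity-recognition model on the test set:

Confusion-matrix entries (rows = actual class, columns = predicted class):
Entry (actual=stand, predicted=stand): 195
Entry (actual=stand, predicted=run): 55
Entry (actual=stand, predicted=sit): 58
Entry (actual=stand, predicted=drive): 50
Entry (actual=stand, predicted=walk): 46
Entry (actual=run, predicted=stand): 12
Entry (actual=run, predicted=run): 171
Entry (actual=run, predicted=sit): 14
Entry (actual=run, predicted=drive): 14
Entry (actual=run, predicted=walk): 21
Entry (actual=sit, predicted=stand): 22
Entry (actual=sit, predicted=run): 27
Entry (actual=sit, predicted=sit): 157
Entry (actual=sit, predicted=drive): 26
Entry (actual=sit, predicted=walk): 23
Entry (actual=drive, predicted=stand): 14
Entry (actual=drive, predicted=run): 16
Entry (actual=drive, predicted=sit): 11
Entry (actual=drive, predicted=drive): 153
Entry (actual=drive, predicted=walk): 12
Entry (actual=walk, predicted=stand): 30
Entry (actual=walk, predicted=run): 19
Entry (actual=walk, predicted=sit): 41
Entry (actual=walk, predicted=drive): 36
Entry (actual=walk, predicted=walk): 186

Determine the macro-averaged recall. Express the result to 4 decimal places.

0.6349

Per-class recall (TP/(TP+FN)):
  stand: TP=195, FN=55+58+50+46=209 → 195/404 = 0.48267
  run: TP=171, FN=12+14+14+21=61 → 171/232 = 0.73707
  sit: TP=157, FN=22+27+26+23=98 → 157/255 = 0.61569
  drive: TP=153, FN=14+16+11+12=53 → 153/206 = 0.74272
  walk: TP=186, FN=30+19+41+36=126 → 186/312 = 0.59615
Macro-recall = mean = (0.48267 + 0.73707 + 0.61569 + 0.74272 + 0.59615) / 5 = 0.6349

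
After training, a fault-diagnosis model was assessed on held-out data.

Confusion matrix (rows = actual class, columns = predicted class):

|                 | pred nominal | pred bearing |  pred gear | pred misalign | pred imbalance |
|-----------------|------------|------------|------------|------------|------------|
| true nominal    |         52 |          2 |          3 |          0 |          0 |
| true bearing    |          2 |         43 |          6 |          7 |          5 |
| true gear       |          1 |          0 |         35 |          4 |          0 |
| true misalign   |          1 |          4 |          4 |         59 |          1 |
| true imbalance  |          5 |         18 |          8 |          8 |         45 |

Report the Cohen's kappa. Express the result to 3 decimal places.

0.684

Observed agreement pₒ = trace/N = 234/313 = 0.7476
Expected agreement pₑ = Σ (rowᵢ·colᵢ)/N² = (57·61 + 63·67 + 40·56 + 69·78 + 84·51)/313² = 0.2001
κ = (pₒ − pₑ)/(1 − pₑ) = (0.7476 − 0.2001)/(1 − 0.2001) = 0.684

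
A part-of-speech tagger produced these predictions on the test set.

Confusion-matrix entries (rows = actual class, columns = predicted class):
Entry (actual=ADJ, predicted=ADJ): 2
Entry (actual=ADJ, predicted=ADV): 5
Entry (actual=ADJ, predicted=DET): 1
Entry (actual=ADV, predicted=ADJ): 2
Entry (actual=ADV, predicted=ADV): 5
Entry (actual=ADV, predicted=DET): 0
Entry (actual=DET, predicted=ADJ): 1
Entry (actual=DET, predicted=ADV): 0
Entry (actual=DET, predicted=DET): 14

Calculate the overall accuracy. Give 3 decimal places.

0.700

Accuracy = trace / total = (2+5+14=21) / 30 = 21/30 = 0.700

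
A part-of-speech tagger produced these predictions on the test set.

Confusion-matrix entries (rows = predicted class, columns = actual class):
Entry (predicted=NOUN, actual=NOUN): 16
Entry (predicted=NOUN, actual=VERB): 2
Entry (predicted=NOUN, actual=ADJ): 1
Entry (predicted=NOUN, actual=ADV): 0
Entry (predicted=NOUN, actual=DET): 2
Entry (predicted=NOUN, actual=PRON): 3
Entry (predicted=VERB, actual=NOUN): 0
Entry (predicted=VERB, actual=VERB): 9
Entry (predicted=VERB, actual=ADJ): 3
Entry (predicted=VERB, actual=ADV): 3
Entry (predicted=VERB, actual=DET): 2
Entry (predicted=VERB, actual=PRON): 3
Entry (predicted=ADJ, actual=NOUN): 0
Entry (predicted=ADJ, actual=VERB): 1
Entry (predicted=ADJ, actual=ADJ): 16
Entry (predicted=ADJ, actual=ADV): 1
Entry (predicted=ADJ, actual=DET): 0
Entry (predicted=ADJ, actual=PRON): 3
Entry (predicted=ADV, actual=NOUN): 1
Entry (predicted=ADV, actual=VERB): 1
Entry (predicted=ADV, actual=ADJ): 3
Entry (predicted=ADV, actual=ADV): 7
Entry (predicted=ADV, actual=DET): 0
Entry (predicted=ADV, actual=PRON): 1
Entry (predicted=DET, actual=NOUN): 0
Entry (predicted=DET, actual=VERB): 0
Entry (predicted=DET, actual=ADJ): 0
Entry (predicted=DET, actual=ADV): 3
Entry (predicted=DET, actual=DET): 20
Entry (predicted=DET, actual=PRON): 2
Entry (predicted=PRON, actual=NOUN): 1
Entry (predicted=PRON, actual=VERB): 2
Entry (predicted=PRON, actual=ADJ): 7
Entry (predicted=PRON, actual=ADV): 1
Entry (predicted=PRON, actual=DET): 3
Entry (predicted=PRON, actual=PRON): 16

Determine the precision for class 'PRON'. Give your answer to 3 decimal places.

One-vs-rest for 'PRON': TP = diagonal; FP = other classes predicted 'PRON'; FN = 'PRON' predicted as other.
precision = TP/(TP+FP).
PRON: TP=16, FP=1+2+7+1+3=14 → 16/30 = 0.5333

0.533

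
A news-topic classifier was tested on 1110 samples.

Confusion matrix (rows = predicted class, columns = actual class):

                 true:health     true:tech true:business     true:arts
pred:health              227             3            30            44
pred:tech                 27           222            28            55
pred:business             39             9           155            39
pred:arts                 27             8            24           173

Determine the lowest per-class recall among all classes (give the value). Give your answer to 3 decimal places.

0.556

Per-class recall (TP/(TP+FN)):
  health: TP=227, FN=27+39+27=93 → 227/320 = 0.7094
  tech: TP=222, FN=3+9+8=20 → 222/242 = 0.9174
  business: TP=155, FN=30+28+24=82 → 155/237 = 0.6540
  arts: TP=173, FN=44+55+39=138 → 173/311 = 0.5563
Lowest is class 'arts' with recall = 0.556.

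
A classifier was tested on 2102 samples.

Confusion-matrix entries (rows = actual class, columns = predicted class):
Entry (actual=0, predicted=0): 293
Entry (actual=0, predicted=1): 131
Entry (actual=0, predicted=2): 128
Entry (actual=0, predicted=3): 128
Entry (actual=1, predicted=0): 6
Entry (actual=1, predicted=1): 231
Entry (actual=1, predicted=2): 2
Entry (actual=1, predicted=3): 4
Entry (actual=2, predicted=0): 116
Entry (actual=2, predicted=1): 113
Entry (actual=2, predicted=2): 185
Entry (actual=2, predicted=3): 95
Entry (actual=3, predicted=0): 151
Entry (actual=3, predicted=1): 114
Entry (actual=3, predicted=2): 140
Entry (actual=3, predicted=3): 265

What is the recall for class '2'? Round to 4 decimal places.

recall = TP/(TP+FN).
2: TP=185, FN=116+113+95=324 → 185/509 = 0.36346

0.3635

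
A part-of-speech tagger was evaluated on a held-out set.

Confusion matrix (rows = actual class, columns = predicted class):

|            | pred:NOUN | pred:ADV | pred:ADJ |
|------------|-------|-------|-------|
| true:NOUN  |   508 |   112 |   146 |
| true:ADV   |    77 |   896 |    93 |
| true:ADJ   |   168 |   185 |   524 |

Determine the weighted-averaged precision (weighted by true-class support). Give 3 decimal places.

Per-class precision (TP/(TP+FP)):
  NOUN: TP=508, FP=77+168=245 → 508/753 = 0.6746
  ADV: TP=896, FP=112+185=297 → 896/1193 = 0.7510
  ADJ: TP=524, FP=146+93=239 → 524/763 = 0.6868
Weighted-precision = Σ (supportᵢ/N)·precisionᵢ with N=2709: (766/2709)·0.6746 + (1066/2709)·0.7510 + (877/2709)·0.6868 = 0.709

0.709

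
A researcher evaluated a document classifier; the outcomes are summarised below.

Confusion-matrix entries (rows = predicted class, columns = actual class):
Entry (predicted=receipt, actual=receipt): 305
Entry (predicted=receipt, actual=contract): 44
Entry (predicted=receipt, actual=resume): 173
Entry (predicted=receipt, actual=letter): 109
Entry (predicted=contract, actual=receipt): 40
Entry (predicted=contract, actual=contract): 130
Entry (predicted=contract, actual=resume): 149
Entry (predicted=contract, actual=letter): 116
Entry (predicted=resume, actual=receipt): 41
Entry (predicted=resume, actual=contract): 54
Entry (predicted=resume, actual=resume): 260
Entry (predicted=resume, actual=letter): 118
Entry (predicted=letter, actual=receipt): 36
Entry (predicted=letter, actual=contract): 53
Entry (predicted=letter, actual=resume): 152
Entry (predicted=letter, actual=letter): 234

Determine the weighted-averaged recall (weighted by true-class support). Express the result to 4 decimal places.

Per-class recall (TP/(TP+FN)):
  receipt: TP=305, FN=40+41+36=117 → 305/422 = 0.72275
  contract: TP=130, FN=44+54+53=151 → 130/281 = 0.46263
  resume: TP=260, FN=173+149+152=474 → 260/734 = 0.35422
  letter: TP=234, FN=109+116+118=343 → 234/577 = 0.40555
Weighted-recall = Σ (supportᵢ/N)·recallᵢ with N=2014: (422/2014)·0.72275 + (281/2014)·0.46263 + (734/2014)·0.35422 + (577/2014)·0.40555 = 0.4613

0.4613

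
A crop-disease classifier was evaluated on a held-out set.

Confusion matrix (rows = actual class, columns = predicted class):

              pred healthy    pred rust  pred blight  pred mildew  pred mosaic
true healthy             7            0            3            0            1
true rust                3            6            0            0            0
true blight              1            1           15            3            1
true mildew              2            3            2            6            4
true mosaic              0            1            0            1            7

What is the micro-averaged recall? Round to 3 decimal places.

Micro-averaging pools counts across classes: ΣTP=41, ΣFP=26, ΣFN=26.
Micro-recall = TP/(TP+FN) on pooled counts = 0.612 (equals overall accuracy in single-label multiclass).

0.612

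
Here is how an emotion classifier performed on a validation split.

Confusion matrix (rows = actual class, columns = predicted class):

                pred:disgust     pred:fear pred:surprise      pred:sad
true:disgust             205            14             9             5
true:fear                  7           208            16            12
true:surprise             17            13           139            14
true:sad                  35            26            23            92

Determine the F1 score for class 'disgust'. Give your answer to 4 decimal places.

0.8249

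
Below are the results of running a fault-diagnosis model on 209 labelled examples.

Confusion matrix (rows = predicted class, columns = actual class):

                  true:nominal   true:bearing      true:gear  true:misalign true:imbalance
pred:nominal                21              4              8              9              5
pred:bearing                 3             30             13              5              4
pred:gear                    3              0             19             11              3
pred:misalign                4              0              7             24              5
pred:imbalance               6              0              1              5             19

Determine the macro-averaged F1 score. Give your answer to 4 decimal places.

Per-class F1 score (2·TP/(2·TP+FP+FN)):
  nominal: TP=21, FP=4+8+9+5=26, FN=3+3+4+6=16 → 42/84 = 0.50000
  bearing: TP=30, FP=3+13+5+4=25, FN=4+0+0+0=4 → 60/89 = 0.67416
  gear: TP=19, FP=3+0+11+3=17, FN=8+13+7+1=29 → 38/84 = 0.45238
  misalign: TP=24, FP=4+0+7+5=16, FN=9+5+11+5=30 → 48/94 = 0.51064
  imbalance: TP=19, FP=6+0+1+5=12, FN=5+4+3+5=17 → 38/67 = 0.56716
Macro-F1 score = mean = (0.50000 + 0.67416 + 0.45238 + 0.51064 + 0.56716) / 5 = 0.5409

0.5409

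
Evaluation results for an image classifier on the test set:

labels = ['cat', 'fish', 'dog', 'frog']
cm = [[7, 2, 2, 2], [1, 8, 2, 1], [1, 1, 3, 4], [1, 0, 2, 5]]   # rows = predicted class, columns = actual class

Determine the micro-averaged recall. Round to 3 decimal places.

0.548

Micro-averaging pools counts across classes: ΣTP=23, ΣFP=19, ΣFN=19.
Micro-recall = TP/(TP+FN) on pooled counts = 0.548 (equals overall accuracy in single-label multiclass).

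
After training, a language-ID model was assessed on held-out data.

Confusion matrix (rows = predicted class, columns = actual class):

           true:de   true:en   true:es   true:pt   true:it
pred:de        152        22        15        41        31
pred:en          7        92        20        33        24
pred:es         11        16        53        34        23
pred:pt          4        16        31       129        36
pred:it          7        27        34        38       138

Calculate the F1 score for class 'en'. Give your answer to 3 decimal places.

Treat 'en' as positive and all other classes as negative.
F1 score = 2·TP/(2·TP+FP+FN).
en: TP=92, FP=7+20+33+24=84, FN=22+16+16+27=81 → 184/349 = 0.5272

0.527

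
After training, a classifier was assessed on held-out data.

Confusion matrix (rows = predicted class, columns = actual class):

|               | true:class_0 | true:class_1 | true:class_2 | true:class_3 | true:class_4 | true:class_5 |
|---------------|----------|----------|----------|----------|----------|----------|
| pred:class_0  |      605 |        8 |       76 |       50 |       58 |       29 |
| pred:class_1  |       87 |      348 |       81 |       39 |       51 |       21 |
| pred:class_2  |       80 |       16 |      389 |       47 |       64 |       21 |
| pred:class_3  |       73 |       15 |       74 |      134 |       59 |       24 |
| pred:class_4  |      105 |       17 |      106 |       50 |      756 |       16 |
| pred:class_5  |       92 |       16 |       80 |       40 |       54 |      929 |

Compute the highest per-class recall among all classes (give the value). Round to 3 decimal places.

Per-class recall (TP/(TP+FN)):
  class_0: TP=605, FN=87+80+73+105+92=437 → 605/1042 = 0.5806
  class_1: TP=348, FN=8+16+15+17+16=72 → 348/420 = 0.8286
  class_2: TP=389, FN=76+81+74+106+80=417 → 389/806 = 0.4826
  class_3: TP=134, FN=50+39+47+50+40=226 → 134/360 = 0.3722
  class_4: TP=756, FN=58+51+64+59+54=286 → 756/1042 = 0.7255
  class_5: TP=929, FN=29+21+21+24+16=111 → 929/1040 = 0.8933
Highest is class 'class_5' with recall = 0.893.

0.893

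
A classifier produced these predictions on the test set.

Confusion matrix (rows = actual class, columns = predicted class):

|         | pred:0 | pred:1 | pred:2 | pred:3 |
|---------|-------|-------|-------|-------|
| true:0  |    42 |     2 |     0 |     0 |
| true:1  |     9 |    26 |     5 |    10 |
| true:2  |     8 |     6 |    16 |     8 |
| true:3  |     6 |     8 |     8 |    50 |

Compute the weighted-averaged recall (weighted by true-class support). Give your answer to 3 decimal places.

0.657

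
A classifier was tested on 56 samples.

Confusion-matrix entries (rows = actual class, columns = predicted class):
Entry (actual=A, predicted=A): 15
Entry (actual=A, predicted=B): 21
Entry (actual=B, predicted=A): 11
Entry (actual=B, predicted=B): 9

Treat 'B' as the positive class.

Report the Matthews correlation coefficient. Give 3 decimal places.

MCC = (TP·TN − FP·FN) / √((TP+FP)(TP+FN)(TN+FP)(TN+FN))
Numerator = 9·15 − 21·11 = -96
Denominator = √(30·20·36·26) = √561600 = 749.3998
MCC = -96 / 749.3998 = -0.128

-0.128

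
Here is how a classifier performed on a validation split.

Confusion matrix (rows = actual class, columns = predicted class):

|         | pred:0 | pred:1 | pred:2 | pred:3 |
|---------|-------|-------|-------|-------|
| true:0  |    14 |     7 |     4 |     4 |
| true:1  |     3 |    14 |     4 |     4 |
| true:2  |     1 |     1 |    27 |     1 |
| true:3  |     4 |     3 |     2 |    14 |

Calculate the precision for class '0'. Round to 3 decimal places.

0.636

precision = TP/(TP+FP).
0: TP=14, FP=3+1+4=8 → 14/22 = 0.6364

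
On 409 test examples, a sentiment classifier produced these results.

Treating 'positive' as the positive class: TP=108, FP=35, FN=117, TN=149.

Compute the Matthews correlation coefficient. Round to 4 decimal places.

0.3023

MCC = (TP·TN − FP·FN) / √((TP+FP)(TP+FN)(TN+FP)(TN+FN))
Numerator = 108·149 − 35·117 = 11997
Denominator = √(143·225·184·266) = √1574773200 = 39683.4122
MCC = 11997 / 39683.4122 = 0.3023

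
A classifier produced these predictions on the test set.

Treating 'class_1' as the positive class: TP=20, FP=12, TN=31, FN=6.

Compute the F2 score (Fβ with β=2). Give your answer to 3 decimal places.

0.735

Fβ = (1+β²)·TP / ((1+β²)·TP + β²·FN + FP), with β²=4
= 5·20 / (5·20 + 4·6 + 12) = 0.735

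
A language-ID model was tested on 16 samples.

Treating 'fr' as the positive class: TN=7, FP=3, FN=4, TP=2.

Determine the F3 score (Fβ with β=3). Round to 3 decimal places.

0.339

Fβ = (1+β²)·TP / ((1+β²)·TP + β²·FN + FP), with β²=9
= 10·2 / (10·2 + 9·4 + 3) = 0.339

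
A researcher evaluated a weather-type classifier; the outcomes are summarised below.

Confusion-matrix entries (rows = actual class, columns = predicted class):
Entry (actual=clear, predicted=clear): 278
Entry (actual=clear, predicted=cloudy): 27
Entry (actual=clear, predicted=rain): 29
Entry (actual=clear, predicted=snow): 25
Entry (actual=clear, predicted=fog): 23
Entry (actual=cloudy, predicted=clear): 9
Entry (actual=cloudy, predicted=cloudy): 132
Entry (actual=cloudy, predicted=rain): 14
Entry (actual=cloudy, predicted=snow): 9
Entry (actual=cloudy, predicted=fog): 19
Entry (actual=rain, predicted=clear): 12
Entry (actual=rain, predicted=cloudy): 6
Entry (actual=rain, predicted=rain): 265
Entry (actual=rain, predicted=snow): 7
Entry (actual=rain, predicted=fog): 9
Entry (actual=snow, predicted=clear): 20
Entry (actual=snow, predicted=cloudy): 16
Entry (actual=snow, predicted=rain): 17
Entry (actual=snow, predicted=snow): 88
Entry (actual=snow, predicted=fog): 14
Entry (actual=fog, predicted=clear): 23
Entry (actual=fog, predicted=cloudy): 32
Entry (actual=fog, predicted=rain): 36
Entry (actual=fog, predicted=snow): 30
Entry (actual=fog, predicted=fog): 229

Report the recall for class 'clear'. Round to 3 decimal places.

0.728

Treat 'clear' as positive and all other classes as negative.
recall = TP/(TP+FN).
clear: TP=278, FN=27+29+25+23=104 → 278/382 = 0.7277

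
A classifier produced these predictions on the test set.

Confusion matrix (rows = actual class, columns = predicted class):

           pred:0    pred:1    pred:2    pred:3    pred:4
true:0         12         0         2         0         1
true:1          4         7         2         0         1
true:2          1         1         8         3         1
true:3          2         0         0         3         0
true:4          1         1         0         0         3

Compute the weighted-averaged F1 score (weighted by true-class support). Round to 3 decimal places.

Per-class F1 score (2·TP/(2·TP+FP+FN)):
  0: TP=12, FP=4+1+2+1=8, FN=0+2+0+1=3 → 24/35 = 0.6857
  1: TP=7, FP=0+1+0+1=2, FN=4+2+0+1=7 → 14/23 = 0.6087
  2: TP=8, FP=2+2+0+0=4, FN=1+1+3+1=6 → 16/26 = 0.6154
  3: TP=3, FP=0+0+3+0=3, FN=2+0+0+0=2 → 6/11 = 0.5455
  4: TP=3, FP=1+1+1+0=3, FN=1+1+0+0=2 → 6/11 = 0.5455
Weighted-F1 score = Σ (supportᵢ/N)·F1 scoreᵢ with N=53: (15/53)·0.6857 + (14/53)·0.6087 + (14/53)·0.6154 + (5/53)·0.5455 + (5/53)·0.5455 = 0.620

0.620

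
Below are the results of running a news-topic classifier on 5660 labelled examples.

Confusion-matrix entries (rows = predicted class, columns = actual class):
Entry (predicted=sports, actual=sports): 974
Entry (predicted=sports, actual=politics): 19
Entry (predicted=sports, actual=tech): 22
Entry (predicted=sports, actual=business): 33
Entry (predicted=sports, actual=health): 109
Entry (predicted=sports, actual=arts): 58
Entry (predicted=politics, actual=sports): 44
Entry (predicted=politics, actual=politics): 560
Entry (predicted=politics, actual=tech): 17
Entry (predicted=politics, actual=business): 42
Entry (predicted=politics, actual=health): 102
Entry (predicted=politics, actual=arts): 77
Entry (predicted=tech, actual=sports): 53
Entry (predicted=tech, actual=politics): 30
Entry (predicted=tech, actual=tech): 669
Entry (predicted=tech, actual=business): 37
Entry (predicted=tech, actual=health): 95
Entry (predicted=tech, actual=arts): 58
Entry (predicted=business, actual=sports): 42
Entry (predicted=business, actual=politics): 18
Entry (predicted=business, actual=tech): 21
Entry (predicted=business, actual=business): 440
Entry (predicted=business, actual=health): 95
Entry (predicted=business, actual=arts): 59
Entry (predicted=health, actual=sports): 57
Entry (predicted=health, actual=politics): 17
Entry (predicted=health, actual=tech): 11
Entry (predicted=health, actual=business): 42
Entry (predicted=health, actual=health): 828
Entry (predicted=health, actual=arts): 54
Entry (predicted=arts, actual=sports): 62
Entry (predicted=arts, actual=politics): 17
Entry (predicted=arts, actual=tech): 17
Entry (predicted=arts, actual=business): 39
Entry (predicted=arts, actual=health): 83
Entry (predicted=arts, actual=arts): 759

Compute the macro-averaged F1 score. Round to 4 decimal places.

0.7431

Per-class F1 score (2·TP/(2·TP+FP+FN)):
  sports: TP=974, FP=19+22+33+109+58=241, FN=44+53+42+57+62=258 → 1948/2447 = 0.79608
  politics: TP=560, FP=44+17+42+102+77=282, FN=19+30+18+17+17=101 → 1120/1503 = 0.74518
  tech: TP=669, FP=53+30+37+95+58=273, FN=22+17+21+11+17=88 → 1338/1699 = 0.78752
  business: TP=440, FP=42+18+21+95+59=235, FN=33+42+37+42+39=193 → 880/1308 = 0.67278
  health: TP=828, FP=57+17+11+42+54=181, FN=109+102+95+95+83=484 → 1656/2321 = 0.71349
  arts: TP=759, FP=62+17+17+39+83=218, FN=58+77+58+59+54=306 → 1518/2042 = 0.74339
Macro-F1 score = mean = (0.79608 + 0.74518 + 0.78752 + 0.67278 + 0.71349 + 0.74339) / 6 = 0.7431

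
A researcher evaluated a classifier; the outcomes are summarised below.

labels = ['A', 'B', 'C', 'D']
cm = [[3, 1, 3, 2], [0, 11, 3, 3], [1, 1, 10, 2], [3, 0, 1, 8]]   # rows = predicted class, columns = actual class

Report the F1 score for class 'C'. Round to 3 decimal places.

Treat 'C' as positive and all other classes as negative.
F1 score = 2·TP/(2·TP+FP+FN).
C: TP=10, FP=1+1+2=4, FN=3+3+1=7 → 20/31 = 0.6452

0.645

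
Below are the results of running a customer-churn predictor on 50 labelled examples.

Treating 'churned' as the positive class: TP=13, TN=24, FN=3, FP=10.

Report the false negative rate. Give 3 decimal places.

FNR = FN/(FN+TP) = 3/(3+13) = 0.188

0.188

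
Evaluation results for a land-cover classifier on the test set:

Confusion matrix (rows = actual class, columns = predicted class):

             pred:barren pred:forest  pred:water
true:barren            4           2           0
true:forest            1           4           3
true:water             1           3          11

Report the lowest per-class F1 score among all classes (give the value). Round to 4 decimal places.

0.4706

Per-class F1 score (2·TP/(2·TP+FP+FN)):
  barren: TP=4, FP=1+1=2, FN=2+0=2 → 8/12 = 0.66667
  forest: TP=4, FP=2+3=5, FN=1+3=4 → 8/17 = 0.47059
  water: TP=11, FP=0+3=3, FN=1+3=4 → 22/29 = 0.75862
Lowest is class 'forest' with F1 score = 0.4706.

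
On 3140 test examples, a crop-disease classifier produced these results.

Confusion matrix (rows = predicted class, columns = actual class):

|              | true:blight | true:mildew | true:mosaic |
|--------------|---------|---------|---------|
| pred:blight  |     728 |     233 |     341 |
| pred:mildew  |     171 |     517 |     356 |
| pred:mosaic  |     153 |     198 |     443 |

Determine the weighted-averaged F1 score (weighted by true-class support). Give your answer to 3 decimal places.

0.530

Per-class F1 score (2·TP/(2·TP+FP+FN)):
  blight: TP=728, FP=233+341=574, FN=171+153=324 → 1456/2354 = 0.6185
  mildew: TP=517, FP=171+356=527, FN=233+198=431 → 1034/1992 = 0.5191
  mosaic: TP=443, FP=153+198=351, FN=341+356=697 → 886/1934 = 0.4581
Weighted-F1 score = Σ (supportᵢ/N)·F1 scoreᵢ with N=3140: (1052/3140)·0.6185 + (948/3140)·0.5191 + (1140/3140)·0.4581 = 0.530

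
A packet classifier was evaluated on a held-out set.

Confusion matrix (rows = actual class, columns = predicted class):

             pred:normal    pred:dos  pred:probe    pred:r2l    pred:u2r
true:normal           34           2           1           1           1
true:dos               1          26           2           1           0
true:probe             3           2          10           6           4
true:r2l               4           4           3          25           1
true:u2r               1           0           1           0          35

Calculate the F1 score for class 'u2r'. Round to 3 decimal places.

0.897

Take TP from the diagonal, FP from the rest of the 'u2r' prediction marginal, FN from the rest of the 'u2r' actual marginal.
F1 score = 2·TP/(2·TP+FP+FN).
u2r: TP=35, FP=1+0+4+1=6, FN=1+0+1+0=2 → 70/78 = 0.8974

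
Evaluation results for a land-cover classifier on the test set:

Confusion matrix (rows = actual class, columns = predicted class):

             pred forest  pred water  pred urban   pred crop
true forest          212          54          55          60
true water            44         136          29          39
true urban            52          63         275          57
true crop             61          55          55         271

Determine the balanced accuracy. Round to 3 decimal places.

0.583

Balanced accuracy = mean of per-class recall.
  forest: recall = 212/381 = 0.5564
  water: recall = 136/248 = 0.5484
  urban: recall = 275/447 = 0.6152
  crop: recall = 271/442 = 0.6131
Mean = (0.5564 + 0.5484 + 0.6152 + 0.6131) / 4 = 0.583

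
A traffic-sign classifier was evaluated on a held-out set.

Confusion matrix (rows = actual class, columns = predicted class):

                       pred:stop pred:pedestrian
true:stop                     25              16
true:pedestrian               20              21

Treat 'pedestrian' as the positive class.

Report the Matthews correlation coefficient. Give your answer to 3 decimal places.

MCC = (TP·TN − FP·FN) / √((TP+FP)(TP+FN)(TN+FP)(TN+FN))
Numerator = 21·25 − 16·20 = 205
Denominator = √(37·41·41·45) = √2798865 = 1672.9809
MCC = 205 / 1672.9809 = 0.123

0.123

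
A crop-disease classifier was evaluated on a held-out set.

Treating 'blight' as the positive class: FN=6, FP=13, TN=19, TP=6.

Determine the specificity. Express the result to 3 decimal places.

0.594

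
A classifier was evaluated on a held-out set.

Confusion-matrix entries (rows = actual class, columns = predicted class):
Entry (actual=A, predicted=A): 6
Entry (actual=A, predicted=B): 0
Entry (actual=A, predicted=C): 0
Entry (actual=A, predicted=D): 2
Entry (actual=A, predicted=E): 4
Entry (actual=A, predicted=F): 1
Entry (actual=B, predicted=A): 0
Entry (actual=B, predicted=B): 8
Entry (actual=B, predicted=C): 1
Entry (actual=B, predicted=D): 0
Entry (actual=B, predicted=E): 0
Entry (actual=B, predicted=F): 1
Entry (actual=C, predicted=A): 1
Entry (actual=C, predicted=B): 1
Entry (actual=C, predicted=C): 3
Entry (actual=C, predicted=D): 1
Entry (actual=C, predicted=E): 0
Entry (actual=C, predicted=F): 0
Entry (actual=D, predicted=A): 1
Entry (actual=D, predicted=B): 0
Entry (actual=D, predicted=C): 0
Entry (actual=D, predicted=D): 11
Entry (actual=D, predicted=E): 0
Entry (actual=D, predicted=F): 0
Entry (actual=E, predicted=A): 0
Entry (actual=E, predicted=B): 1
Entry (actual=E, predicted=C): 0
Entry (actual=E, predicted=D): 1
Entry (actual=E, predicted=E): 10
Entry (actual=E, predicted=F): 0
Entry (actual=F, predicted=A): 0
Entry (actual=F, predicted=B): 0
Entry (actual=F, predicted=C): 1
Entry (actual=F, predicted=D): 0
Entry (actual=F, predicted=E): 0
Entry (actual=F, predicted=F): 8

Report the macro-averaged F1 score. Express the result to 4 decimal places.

Per-class F1 score (2·TP/(2·TP+FP+FN)):
  A: TP=6, FP=0+1+1+0+0=2, FN=0+0+2+4+1=7 → 12/21 = 0.57143
  B: TP=8, FP=0+1+0+1+0=2, FN=0+1+0+0+1=2 → 16/20 = 0.80000
  C: TP=3, FP=0+1+0+0+1=2, FN=1+1+1+0+0=3 → 6/11 = 0.54545
  D: TP=11, FP=2+0+1+1+0=4, FN=1+0+0+0+0=1 → 22/27 = 0.81481
  E: TP=10, FP=4+0+0+0+0=4, FN=0+1+0+1+0=2 → 20/26 = 0.76923
  F: TP=8, FP=1+1+0+0+0=2, FN=0+0+1+0+0=1 → 16/19 = 0.84211
Macro-F1 score = mean = (0.57143 + 0.80000 + 0.54545 + 0.81481 + 0.76923 + 0.84211) / 6 = 0.7238

0.7238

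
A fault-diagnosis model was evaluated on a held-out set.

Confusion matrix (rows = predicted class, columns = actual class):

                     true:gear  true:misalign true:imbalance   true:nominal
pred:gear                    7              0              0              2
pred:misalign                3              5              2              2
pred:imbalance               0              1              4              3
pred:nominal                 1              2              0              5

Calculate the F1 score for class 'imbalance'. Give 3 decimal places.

0.571

Treat 'imbalance' as positive and all other classes as negative.
F1 score = 2·TP/(2·TP+FP+FN).
imbalance: TP=4, FP=0+1+3=4, FN=0+2+0=2 → 8/14 = 0.5714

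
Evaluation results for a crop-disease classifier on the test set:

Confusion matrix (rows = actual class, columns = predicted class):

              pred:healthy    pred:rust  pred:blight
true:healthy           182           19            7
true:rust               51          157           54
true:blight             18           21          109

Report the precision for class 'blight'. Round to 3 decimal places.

Treat 'blight' as positive and all other classes as negative.
precision = TP/(TP+FP).
blight: TP=109, FP=7+54=61 → 109/170 = 0.6412

0.641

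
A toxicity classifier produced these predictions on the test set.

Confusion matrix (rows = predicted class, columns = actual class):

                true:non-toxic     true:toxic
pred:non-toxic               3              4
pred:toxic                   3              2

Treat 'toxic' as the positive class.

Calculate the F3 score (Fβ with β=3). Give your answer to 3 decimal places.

0.339

Fβ = (1+β²)·TP / ((1+β²)·TP + β²·FN + FP), with β²=9
= 10·2 / (10·2 + 9·4 + 3) = 0.339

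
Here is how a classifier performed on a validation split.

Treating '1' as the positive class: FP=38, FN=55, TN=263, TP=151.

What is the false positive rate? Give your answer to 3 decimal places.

FPR = FP/(FP+TN) = 38/(38+263) = 0.126

0.126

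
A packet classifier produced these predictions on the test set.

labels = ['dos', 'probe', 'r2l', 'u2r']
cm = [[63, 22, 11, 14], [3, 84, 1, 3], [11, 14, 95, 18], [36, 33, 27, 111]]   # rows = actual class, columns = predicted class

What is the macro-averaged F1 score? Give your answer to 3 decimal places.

Per-class F1 score (2·TP/(2·TP+FP+FN)):
  dos: TP=63, FP=3+11+36=50, FN=22+11+14=47 → 126/223 = 0.5650
  probe: TP=84, FP=22+14+33=69, FN=3+1+3=7 → 168/244 = 0.6885
  r2l: TP=95, FP=11+1+27=39, FN=11+14+18=43 → 190/272 = 0.6985
  u2r: TP=111, FP=14+3+18=35, FN=36+33+27=96 → 222/353 = 0.6289
Macro-F1 score = mean = (0.5650 + 0.6885 + 0.6985 + 0.6289) / 4 = 0.645

0.645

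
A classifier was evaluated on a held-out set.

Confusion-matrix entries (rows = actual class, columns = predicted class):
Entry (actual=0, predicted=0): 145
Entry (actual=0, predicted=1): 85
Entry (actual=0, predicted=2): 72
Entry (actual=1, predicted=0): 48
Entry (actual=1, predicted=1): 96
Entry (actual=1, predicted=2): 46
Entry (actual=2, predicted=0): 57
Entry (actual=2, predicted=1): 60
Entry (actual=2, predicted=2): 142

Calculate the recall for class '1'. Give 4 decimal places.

0.5053

One-vs-rest for '1': TP = diagonal; FP = other classes predicted '1'; FN = '1' predicted as other.
recall = TP/(TP+FN).
1: TP=96, FN=48+46=94 → 96/190 = 0.50526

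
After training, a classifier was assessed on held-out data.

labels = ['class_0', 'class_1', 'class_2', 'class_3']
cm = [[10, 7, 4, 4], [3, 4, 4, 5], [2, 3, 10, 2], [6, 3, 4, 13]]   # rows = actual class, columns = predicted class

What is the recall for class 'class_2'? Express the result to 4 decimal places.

One-vs-rest for 'class_2': TP = diagonal; FP = other classes predicted 'class_2'; FN = 'class_2' predicted as other.
recall = TP/(TP+FN).
class_2: TP=10, FN=2+3+2=7 → 10/17 = 0.58824

0.5882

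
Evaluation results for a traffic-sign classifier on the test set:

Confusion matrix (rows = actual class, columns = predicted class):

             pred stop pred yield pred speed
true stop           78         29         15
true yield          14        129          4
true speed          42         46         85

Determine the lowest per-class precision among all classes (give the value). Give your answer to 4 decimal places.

0.5821

Per-class precision (TP/(TP+FP)):
  stop: TP=78, FP=14+42=56 → 78/134 = 0.58209
  yield: TP=129, FP=29+46=75 → 129/204 = 0.63235
  speed: TP=85, FP=15+4=19 → 85/104 = 0.81731
Lowest is class 'stop' with precision = 0.5821.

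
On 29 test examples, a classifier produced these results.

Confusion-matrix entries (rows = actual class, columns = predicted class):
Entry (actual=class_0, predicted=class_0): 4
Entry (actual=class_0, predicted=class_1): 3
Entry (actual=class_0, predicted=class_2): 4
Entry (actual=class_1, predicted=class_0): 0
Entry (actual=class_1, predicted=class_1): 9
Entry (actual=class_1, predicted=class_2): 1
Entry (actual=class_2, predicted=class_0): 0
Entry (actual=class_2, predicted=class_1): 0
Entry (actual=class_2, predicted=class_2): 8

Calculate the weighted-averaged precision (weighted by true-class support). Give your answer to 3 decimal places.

0.808

Per-class precision (TP/(TP+FP)):
  class_0: TP=4, FP=0+0=0 → 4/4 = 1.0000
  class_1: TP=9, FP=3+0=3 → 9/12 = 0.7500
  class_2: TP=8, FP=4+1=5 → 8/13 = 0.6154
Weighted-precision = Σ (supportᵢ/N)·precisionᵢ with N=29: (11/29)·1.0000 + (10/29)·0.7500 + (8/29)·0.6154 = 0.808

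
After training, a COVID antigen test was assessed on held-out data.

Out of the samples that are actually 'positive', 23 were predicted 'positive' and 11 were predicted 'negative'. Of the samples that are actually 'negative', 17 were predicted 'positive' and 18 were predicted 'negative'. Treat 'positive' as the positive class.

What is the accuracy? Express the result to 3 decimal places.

Accuracy = (TP+TN)/N = (23+18)/69 = 0.594

0.594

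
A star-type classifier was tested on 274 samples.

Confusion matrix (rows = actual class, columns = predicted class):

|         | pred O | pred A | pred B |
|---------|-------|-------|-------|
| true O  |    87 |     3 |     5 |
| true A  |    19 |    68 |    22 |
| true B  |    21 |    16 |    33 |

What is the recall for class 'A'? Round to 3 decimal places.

One-vs-rest for 'A': TP = diagonal; FP = other classes predicted 'A'; FN = 'A' predicted as other.
recall = TP/(TP+FN).
A: TP=68, FN=19+22=41 → 68/109 = 0.6239

0.624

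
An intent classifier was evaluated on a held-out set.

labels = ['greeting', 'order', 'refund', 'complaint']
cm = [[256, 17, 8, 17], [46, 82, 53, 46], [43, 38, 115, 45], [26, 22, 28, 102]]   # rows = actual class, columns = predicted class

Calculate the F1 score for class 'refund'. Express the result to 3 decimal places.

One-vs-rest for 'refund': TP = diagonal; FP = other classes predicted 'refund'; FN = 'refund' predicted as other.
F1 score = 2·TP/(2·TP+FP+FN).
refund: TP=115, FP=8+53+28=89, FN=43+38+45=126 → 230/445 = 0.5169

0.517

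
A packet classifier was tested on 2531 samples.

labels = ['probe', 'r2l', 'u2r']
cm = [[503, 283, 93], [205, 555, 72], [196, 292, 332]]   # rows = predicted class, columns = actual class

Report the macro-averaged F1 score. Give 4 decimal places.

0.5447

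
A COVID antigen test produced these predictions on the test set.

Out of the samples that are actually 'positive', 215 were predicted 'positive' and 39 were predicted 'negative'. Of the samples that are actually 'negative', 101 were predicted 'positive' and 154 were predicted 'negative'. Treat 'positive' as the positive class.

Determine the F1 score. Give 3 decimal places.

0.754

Precision = TP/(TP+FP) = 215/316 = 0.6804
Recall = TP/(TP+FN) = 215/254 = 0.8465
F1 = 2·TP/(2·TP+FP+FN) = 430/570 = 0.754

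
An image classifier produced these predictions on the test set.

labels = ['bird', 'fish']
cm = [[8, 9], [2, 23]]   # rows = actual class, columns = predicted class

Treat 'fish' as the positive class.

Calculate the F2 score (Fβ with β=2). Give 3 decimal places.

Fβ = (1+β²)·TP / ((1+β²)·TP + β²·FN + FP), with β²=4
= 5·23 / (5·23 + 4·2 + 9) = 0.871

0.871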